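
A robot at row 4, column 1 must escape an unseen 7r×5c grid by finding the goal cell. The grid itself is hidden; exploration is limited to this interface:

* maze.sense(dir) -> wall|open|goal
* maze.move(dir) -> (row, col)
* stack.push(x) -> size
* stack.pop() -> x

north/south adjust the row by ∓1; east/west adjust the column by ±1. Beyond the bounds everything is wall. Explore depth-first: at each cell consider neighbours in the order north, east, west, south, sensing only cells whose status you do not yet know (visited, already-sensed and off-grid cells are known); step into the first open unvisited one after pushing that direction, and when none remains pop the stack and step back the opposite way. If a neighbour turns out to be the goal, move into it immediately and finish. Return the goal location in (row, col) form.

# 1. sense(dir: north) -> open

# 2. push(x: north) -> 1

# 3. move(dir: north) -> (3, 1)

# 4. sense(dir: north) -> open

# 5. push(x: north) -> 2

# 6. move(dir: north) -> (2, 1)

# 7. sense(dir: north) -> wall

# 8. sense(dir: east) -> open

# 9. push(x: east) -> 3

# 10. move(dir: east) -> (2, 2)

# 11. sense(dir: north) -> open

# 12. push(x: north) -> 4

# 13. move(dir: north) -> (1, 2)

# 14. sense(dir: north) -> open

# 15. push(x: north) -> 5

# 16. move(dir: north) -> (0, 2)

# 17. sense(dir: east) -> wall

# 18. sense(dir: west) -> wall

# 19. pop() -> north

# 20. move(dir: south) -> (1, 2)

# 21. sense(dir: east) -> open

# 22. push(x: east) -> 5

# 23. move(dir: east) -> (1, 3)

# 24. sense(dir: east) -> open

# 25. push(x: east) -> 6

# 26. move(dir: east) -> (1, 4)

# 27. sense(dir: north) -> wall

# 28. sense(dir: south) -> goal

# 29. move(dir: south) -> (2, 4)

Answer: (2, 4)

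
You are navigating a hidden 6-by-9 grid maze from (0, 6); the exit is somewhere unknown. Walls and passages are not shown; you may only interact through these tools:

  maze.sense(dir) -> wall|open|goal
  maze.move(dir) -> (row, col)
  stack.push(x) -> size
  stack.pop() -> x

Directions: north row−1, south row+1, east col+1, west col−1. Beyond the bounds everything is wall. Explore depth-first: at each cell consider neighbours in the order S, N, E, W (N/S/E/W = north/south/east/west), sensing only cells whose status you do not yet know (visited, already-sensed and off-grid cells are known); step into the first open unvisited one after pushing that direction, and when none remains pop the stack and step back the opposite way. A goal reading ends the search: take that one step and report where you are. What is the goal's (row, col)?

==> sense(dir→south)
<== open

==> push(x→south)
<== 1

==> move(dir→south)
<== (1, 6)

==> sense(dir→south)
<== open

==> push(x→south)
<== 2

==> move(dir→south)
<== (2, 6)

==> sense(dir→south)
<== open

==> push(x→south)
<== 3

==> move(dir→south)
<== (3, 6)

==> sense(dir→south)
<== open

==> push(x→south)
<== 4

==> move(dir→south)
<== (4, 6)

==> sense(dir→south)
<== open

==> push(x→south)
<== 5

==> move(dir→south)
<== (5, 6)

==> sense(dir→east)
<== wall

==> sense(dir→west)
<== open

==> push(x→west)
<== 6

==> move(dir→west)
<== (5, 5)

==> sense(dir→north)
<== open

==> push(x→north)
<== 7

==> move(dir→north)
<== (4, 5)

==> sense(dir→north)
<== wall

==> sense(dir→west)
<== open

==> push(x→west)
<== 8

==> move(dir→west)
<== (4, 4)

==> sense(dir→south)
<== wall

==> sense(dir→north)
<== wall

==> sense(dir→west)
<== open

==> push(x→west)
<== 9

==> move(dir→west)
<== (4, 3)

==> sense(dir→south)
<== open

==> push(x→south)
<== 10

==> move(dir→south)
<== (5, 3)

==> sense(dir→west)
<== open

==> push(x→west)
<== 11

==> move(dir→west)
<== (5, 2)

==> sense(dir→north)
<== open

==> push(x→north)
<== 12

==> move(dir→north)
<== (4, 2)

==> sense(dir→north)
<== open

==> push(x→north)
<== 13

==> move(dir→north)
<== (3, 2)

==> sense(dir→north)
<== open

==> push(x→north)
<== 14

==> move(dir→north)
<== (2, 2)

==> sense(dir→north)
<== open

==> push(x→north)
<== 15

==> move(dir→north)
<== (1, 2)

==> sense(dir→north)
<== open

==> push(x→north)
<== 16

==> move(dir→north)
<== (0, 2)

==> sense(dir→east)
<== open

==> push(x→east)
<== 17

==> move(dir→east)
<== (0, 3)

==> sense(dir→south)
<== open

==> push(x→south)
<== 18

==> move(dir→south)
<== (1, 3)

==> sense(dir→south)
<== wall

==> sense(dir→east)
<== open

==> push(x→east)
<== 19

==> move(dir→east)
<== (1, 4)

==> sense(dir→south)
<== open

==> push(x→south)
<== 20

==> move(dir→south)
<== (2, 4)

==> sense(dir→east)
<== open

==> push(x→east)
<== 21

==> move(dir→east)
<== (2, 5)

==> sense(dir→north)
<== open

==> push(x→north)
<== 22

==> move(dir→north)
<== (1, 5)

==> sense(dir→north)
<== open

==> push(x→north)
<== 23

==> move(dir→north)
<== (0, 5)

==> sense(dir→west)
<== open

==> push(x→west)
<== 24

==> move(dir→west)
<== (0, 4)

==> pop()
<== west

==> move(dir→east)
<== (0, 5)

==> pop()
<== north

==> move(dir→south)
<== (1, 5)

==> pop()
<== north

==> move(dir→south)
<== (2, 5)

==> pop()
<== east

==> move(dir→west)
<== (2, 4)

==> pop()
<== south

==> move(dir→north)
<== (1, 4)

==> pop()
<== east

==> move(dir→west)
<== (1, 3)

==> pop()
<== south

==> move(dir→north)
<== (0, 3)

==> pop()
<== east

==> move(dir→west)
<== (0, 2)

==> sense(dir→west)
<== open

==> push(x→west)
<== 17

==> move(dir→west)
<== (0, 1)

==> sense(dir→south)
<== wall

==> sense(dir→west)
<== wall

==> pop()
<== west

==> move(dir→east)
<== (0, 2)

==> pop()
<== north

==> move(dir→south)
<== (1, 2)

==> pop()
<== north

==> move(dir→south)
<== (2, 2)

==> sense(dir→west)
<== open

==> push(x→west)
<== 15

==> move(dir→west)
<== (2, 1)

==> sense(dir→south)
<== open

==> push(x→south)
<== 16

==> move(dir→south)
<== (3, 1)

==> sense(dir→south)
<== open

==> push(x→south)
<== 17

==> move(dir→south)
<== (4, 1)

==> sense(dir→south)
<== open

==> push(x→south)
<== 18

==> move(dir→south)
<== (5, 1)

==> sense(dir→west)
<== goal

==> move(dir→west)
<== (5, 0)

Answer: (5, 0)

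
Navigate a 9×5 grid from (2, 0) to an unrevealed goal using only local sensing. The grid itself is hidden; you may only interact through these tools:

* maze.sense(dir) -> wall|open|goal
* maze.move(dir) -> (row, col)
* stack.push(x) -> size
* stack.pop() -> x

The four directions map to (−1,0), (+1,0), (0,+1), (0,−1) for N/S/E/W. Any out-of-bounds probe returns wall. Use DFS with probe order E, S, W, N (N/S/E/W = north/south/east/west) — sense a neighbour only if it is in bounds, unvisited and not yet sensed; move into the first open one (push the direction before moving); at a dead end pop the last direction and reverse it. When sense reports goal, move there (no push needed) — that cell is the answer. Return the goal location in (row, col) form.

! 1. sense(east) : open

! 2. push(east) : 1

! 3. move(east) : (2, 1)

! 4. sense(east) : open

! 5. push(east) : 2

! 6. move(east) : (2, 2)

! 7. sense(east) : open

! 8. push(east) : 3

! 9. move(east) : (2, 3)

! 10. sense(east) : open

! 11. push(east) : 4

! 12. move(east) : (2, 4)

! 13. sense(south) : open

! 14. push(south) : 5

! 15. move(south) : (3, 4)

! 16. sense(south) : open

! 17. push(south) : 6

! 18. move(south) : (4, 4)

! 19. sense(south) : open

! 20. push(south) : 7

! 21. move(south) : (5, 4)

! 22. sense(south) : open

! 23. push(south) : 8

! 24. move(south) : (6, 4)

! 25. sense(south) : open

! 26. push(south) : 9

! 27. move(south) : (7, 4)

! 28. sense(south) : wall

! 29. sense(west) : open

! 30. push(west) : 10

! 31. move(west) : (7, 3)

! 32. sense(south) : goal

! 33. move(south) : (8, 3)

Answer: (8, 3)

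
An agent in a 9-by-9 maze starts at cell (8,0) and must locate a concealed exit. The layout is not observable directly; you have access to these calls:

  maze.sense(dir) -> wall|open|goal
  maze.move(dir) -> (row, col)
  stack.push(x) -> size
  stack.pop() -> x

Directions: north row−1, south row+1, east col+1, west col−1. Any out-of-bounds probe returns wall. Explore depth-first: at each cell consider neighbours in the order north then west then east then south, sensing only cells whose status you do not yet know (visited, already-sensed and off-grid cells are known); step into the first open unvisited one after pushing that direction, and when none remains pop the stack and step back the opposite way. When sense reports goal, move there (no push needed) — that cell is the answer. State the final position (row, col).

~$ sense dir: north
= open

~$ push x: north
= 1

~$ move dir: north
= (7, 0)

~$ sense dir: north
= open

~$ push x: north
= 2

~$ move dir: north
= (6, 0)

~$ sense dir: north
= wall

~$ sense dir: east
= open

~$ push x: east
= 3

~$ move dir: east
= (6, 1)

~$ sense dir: north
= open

~$ push x: north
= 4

~$ move dir: north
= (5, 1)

~$ sense dir: north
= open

~$ push x: north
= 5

~$ move dir: north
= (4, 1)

~$ sense dir: north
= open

~$ push x: north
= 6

~$ move dir: north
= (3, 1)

~$ sense dir: north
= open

~$ push x: north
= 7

~$ move dir: north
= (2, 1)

~$ sense dir: north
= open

~$ push x: north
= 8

~$ move dir: north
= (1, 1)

~$ sense dir: north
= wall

~$ sense dir: west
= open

~$ push x: west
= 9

~$ move dir: west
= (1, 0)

~$ sense dir: north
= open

~$ push x: north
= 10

~$ move dir: north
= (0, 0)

~$ pop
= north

~$ move dir: south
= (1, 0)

~$ sense dir: south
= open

~$ push x: south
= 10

~$ move dir: south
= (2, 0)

~$ sense dir: south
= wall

~$ pop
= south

~$ move dir: north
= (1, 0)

~$ pop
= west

~$ move dir: east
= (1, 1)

~$ sense dir: east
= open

~$ push x: east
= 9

~$ move dir: east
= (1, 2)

~$ sense dir: north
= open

~$ push x: north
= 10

~$ move dir: north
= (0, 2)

~$ sense dir: east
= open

~$ push x: east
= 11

~$ move dir: east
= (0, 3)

~$ sense dir: east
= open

~$ push x: east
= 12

~$ move dir: east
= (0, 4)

~$ sense dir: east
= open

~$ push x: east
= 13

~$ move dir: east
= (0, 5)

~$ sense dir: east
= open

~$ push x: east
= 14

~$ move dir: east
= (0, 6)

~$ sense dir: east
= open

~$ push x: east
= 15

~$ move dir: east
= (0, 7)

~$ sense dir: east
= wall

~$ sense dir: south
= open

~$ push x: south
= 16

~$ move dir: south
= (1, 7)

~$ sense dir: west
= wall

~$ sense dir: east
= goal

~$ move dir: east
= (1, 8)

Answer: (1, 8)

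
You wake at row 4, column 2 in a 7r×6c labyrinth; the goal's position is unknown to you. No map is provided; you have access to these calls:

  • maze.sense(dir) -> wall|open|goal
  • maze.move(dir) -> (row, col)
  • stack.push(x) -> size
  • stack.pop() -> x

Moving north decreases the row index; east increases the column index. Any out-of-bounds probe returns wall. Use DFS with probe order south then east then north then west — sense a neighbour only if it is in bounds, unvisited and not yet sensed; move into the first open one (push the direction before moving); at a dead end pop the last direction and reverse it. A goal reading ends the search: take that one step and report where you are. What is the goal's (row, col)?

% 1. sense(south) ~> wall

% 2. sense(east) ~> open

% 3. push(east) ~> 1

% 4. move(east) ~> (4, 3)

% 5. sense(south) ~> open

% 6. push(south) ~> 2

% 7. move(south) ~> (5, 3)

% 8. sense(south) ~> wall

% 9. sense(east) ~> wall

% 10. pop() ~> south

% 11. move(north) ~> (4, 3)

% 12. sense(east) ~> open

% 13. push(east) ~> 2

% 14. move(east) ~> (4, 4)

% 15. sense(east) ~> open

% 16. push(east) ~> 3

% 17. move(east) ~> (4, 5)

% 18. sense(south) ~> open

% 19. push(south) ~> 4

% 20. move(south) ~> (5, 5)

% 21. sense(south) ~> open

% 22. push(south) ~> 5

% 23. move(south) ~> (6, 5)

% 24. sense(west) ~> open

% 25. push(west) ~> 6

% 26. move(west) ~> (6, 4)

% 27. pop() ~> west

% 28. move(east) ~> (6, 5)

% 29. pop() ~> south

% 30. move(north) ~> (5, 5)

% 31. pop() ~> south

% 32. move(north) ~> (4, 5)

% 33. sense(north) ~> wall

% 34. pop() ~> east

% 35. move(west) ~> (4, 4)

% 36. sense(north) ~> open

% 37. push(north) ~> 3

% 38. move(north) ~> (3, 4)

% 39. sense(north) ~> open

% 40. push(north) ~> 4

% 41. move(north) ~> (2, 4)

% 42. sense(east) ~> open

% 43. push(east) ~> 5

% 44. move(east) ~> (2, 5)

% 45. sense(north) ~> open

% 46. push(north) ~> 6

% 47. move(north) ~> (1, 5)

% 48. sense(north) ~> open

% 49. push(north) ~> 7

% 50. move(north) ~> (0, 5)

% 51. sense(west) ~> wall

% 52. pop() ~> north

% 53. move(south) ~> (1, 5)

% 54. sense(west) ~> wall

% 55. pop() ~> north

% 56. move(south) ~> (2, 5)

% 57. pop() ~> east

% 58. move(west) ~> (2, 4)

% 59. sense(west) ~> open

% 60. push(west) ~> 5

% 61. move(west) ~> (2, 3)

% 62. sense(south) ~> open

% 63. push(south) ~> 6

% 64. move(south) ~> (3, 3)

% 65. sense(west) ~> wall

% 66. pop() ~> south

% 67. move(north) ~> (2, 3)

% 68. sense(north) ~> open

% 69. push(north) ~> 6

% 70. move(north) ~> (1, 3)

% 71. sense(north) ~> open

% 72. push(north) ~> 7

% 73. move(north) ~> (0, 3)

% 74. sense(west) ~> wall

% 75. pop() ~> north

% 76. move(south) ~> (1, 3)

% 77. sense(west) ~> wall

% 78. pop() ~> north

% 79. move(south) ~> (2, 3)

% 80. sense(west) ~> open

% 81. push(west) ~> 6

% 82. move(west) ~> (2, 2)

% 83. sense(west) ~> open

% 84. push(west) ~> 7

% 85. move(west) ~> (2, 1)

% 86. sense(south) ~> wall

% 87. sense(north) ~> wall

% 88. sense(west) ~> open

% 89. push(west) ~> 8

% 90. move(west) ~> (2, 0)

% 91. sense(south) ~> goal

% 92. move(south) ~> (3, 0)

Answer: (3, 0)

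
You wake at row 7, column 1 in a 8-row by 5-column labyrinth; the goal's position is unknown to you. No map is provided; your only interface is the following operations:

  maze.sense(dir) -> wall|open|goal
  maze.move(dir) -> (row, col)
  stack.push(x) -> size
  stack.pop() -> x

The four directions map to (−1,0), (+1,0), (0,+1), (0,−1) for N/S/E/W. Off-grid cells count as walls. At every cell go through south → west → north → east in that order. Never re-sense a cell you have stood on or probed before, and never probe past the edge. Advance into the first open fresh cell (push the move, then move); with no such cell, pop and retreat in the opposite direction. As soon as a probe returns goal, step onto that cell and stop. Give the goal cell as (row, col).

;; 1. sense(dir='west') : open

;; 2. push(x='west') : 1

;; 3. move(dir='west') : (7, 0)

;; 4. sense(dir='north') : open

;; 5. push(x='north') : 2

;; 6. move(dir='north') : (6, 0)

;; 7. sense(dir='north') : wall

;; 8. sense(dir='east') : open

;; 9. push(x='east') : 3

;; 10. move(dir='east') : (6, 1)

;; 11. sense(dir='north') : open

;; 12. push(x='north') : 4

;; 13. move(dir='north') : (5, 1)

;; 14. sense(dir='north') : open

;; 15. push(x='north') : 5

;; 16. move(dir='north') : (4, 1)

;; 17. sense(dir='west') : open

;; 18. push(x='west') : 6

;; 19. move(dir='west') : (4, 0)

;; 20. sense(dir='north') : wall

;; 21. pop() : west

;; 22. move(dir='east') : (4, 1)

;; 23. sense(dir='north') : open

;; 24. push(x='north') : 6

;; 25. move(dir='north') : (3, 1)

;; 26. sense(dir='north') : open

;; 27. push(x='north') : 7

;; 28. move(dir='north') : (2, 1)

;; 29. sense(dir='west') : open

;; 30. push(x='west') : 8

;; 31. move(dir='west') : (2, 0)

;; 32. sense(dir='north') : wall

;; 33. pop() : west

;; 34. move(dir='east') : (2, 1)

;; 35. sense(dir='north') : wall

;; 36. sense(dir='east') : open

;; 37. push(x='east') : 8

;; 38. move(dir='east') : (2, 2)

;; 39. sense(dir='south') : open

;; 40. push(x='south') : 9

;; 41. move(dir='south') : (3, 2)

;; 42. sense(dir='south') : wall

;; 43. sense(dir='east') : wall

;; 44. pop() : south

;; 45. move(dir='north') : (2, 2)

;; 46. sense(dir='north') : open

;; 47. push(x='north') : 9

;; 48. move(dir='north') : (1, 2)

;; 49. sense(dir='north') : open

;; 50. push(x='north') : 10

;; 51. move(dir='north') : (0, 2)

;; 52. sense(dir='west') : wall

;; 53. sense(dir='east') : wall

;; 54. pop() : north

;; 55. move(dir='south') : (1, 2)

;; 56. sense(dir='east') : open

;; 57. push(x='east') : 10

;; 58. move(dir='east') : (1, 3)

;; 59. sense(dir='south') : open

;; 60. push(x='south') : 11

;; 61. move(dir='south') : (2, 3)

;; 62. sense(dir='east') : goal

;; 63. move(dir='east') : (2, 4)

Answer: (2, 4)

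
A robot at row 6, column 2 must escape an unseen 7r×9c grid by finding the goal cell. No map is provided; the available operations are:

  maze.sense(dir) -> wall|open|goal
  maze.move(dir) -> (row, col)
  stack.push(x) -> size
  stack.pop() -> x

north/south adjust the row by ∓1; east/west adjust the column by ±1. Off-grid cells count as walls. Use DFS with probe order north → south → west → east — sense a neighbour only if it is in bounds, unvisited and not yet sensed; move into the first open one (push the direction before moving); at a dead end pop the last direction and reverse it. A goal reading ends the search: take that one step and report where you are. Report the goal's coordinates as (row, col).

# maze.sense(north) : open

# stack.push(north) : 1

# maze.move(north) : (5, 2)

# maze.sense(north) : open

# stack.push(north) : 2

# maze.move(north) : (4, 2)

# maze.sense(north) : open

# stack.push(north) : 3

# maze.move(north) : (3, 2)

# maze.sense(north) : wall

# maze.sense(west) : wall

# maze.sense(east) : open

# stack.push(east) : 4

# maze.move(east) : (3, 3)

# maze.sense(north) : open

# stack.push(north) : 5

# maze.move(north) : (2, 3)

# maze.sense(north) : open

# stack.push(north) : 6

# maze.move(north) : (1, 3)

# maze.sense(north) : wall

# maze.sense(west) : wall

# maze.sense(east) : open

# stack.push(east) : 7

# maze.move(east) : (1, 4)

# maze.sense(north) : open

# stack.push(north) : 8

# maze.move(north) : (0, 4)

# maze.sense(east) : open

# stack.push(east) : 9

# maze.move(east) : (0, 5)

# maze.sense(south) : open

# stack.push(south) : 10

# maze.move(south) : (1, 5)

# maze.sense(south) : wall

# maze.sense(east) : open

# stack.push(east) : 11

# maze.move(east) : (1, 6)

# maze.sense(north) : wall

# maze.sense(south) : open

# stack.push(south) : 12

# maze.move(south) : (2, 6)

# maze.sense(south) : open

# stack.push(south) : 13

# maze.move(south) : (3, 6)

# maze.sense(south) : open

# stack.push(south) : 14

# maze.move(south) : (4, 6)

# maze.sense(south) : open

# stack.push(south) : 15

# maze.move(south) : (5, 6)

# maze.sense(south) : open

# stack.push(south) : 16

# maze.move(south) : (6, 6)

# maze.sense(west) : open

# stack.push(west) : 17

# maze.move(west) : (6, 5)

# maze.sense(north) : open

# stack.push(north) : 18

# maze.move(north) : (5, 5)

# maze.sense(north) : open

# stack.push(north) : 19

# maze.move(north) : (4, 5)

# maze.sense(north) : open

# stack.push(north) : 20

# maze.move(north) : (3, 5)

# maze.sense(west) : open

# stack.push(west) : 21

# maze.move(west) : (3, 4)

# maze.sense(north) : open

# stack.push(north) : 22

# maze.move(north) : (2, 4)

# stack.pop() : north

# maze.move(south) : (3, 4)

# maze.sense(south) : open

# stack.push(south) : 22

# maze.move(south) : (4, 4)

# maze.sense(south) : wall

# maze.sense(west) : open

# stack.push(west) : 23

# maze.move(west) : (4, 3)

# maze.sense(south) : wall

# stack.pop() : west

# maze.move(east) : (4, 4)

# stack.pop() : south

# maze.move(north) : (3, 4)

# stack.pop() : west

# maze.move(east) : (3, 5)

# stack.pop() : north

# maze.move(south) : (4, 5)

# stack.pop() : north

# maze.move(south) : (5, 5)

# stack.pop() : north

# maze.move(south) : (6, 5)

# maze.sense(west) : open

# stack.push(west) : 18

# maze.move(west) : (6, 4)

# maze.sense(west) : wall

# stack.pop() : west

# maze.move(east) : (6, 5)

# stack.pop() : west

# maze.move(east) : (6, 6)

# maze.sense(east) : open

# stack.push(east) : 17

# maze.move(east) : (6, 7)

# maze.sense(north) : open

# stack.push(north) : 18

# maze.move(north) : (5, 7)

# maze.sense(north) : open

# stack.push(north) : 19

# maze.move(north) : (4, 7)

# maze.sense(north) : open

# stack.push(north) : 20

# maze.move(north) : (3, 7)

# maze.sense(north) : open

# stack.push(north) : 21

# maze.move(north) : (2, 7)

# maze.sense(north) : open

# stack.push(north) : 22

# maze.move(north) : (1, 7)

# maze.sense(north) : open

# stack.push(north) : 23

# maze.move(north) : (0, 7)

# maze.sense(east) : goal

# maze.move(east) : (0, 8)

Answer: (0, 8)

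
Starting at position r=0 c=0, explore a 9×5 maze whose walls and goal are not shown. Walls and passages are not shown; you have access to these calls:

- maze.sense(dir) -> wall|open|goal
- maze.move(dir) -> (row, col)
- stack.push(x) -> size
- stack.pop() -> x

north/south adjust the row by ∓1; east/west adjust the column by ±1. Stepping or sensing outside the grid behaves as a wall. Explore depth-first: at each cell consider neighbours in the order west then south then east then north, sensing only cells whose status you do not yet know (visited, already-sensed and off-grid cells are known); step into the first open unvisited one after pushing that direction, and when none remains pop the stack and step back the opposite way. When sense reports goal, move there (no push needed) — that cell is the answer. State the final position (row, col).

Step: sense[dir→south]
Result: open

Step: push[x→south]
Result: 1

Step: move[dir→south]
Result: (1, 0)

Step: sense[dir→south]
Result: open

Step: push[x→south]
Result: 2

Step: move[dir→south]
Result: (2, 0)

Step: sense[dir→south]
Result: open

Step: push[x→south]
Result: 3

Step: move[dir→south]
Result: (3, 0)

Step: sense[dir→south]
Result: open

Step: push[x→south]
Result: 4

Step: move[dir→south]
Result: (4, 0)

Step: sense[dir→south]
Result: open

Step: push[x→south]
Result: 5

Step: move[dir→south]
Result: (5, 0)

Step: sense[dir→south]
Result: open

Step: push[x→south]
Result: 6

Step: move[dir→south]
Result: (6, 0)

Step: sense[dir→south]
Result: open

Step: push[x→south]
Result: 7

Step: move[dir→south]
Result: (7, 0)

Step: sense[dir→south]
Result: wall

Step: sense[dir→east]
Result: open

Step: push[x→east]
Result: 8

Step: move[dir→east]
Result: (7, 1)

Step: sense[dir→south]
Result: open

Step: push[x→south]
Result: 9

Step: move[dir→south]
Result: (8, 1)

Step: sense[dir→east]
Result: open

Step: push[x→east]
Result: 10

Step: move[dir→east]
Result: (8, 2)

Step: sense[dir→east]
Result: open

Step: push[x→east]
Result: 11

Step: move[dir→east]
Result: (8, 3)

Step: sense[dir→east]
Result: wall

Step: sense[dir→north]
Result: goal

Step: move[dir→north]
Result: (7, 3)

Answer: (7, 3)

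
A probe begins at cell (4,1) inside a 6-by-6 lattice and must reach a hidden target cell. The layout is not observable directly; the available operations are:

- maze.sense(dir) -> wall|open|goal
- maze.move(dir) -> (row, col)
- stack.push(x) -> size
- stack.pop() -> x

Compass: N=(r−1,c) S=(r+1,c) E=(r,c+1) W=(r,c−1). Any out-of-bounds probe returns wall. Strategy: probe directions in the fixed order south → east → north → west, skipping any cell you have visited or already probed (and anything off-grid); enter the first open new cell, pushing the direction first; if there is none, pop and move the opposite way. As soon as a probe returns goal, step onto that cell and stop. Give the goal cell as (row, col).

Step: maze.sense[dir→south]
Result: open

Step: stack.push[x→south]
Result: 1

Step: maze.move[dir→south]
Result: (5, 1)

Step: maze.sense[dir→east]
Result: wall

Step: maze.sense[dir→west]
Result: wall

Step: stack.pop[]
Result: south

Step: maze.move[dir→north]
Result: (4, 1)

Step: maze.sense[dir→east]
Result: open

Step: stack.push[x→east]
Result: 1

Step: maze.move[dir→east]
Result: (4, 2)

Step: maze.sense[dir→east]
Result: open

Step: stack.push[x→east]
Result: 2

Step: maze.move[dir→east]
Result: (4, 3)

Step: maze.sense[dir→south]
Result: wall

Step: maze.sense[dir→east]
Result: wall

Step: maze.sense[dir→north]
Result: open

Step: stack.push[x→north]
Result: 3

Step: maze.move[dir→north]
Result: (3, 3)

Step: maze.sense[dir→east]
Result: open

Step: stack.push[x→east]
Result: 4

Step: maze.move[dir→east]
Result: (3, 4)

Step: maze.sense[dir→east]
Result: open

Step: stack.push[x→east]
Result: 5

Step: maze.move[dir→east]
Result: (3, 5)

Step: maze.sense[dir→south]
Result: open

Step: stack.push[x→south]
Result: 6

Step: maze.move[dir→south]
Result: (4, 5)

Step: maze.sense[dir→south]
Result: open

Step: stack.push[x→south]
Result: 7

Step: maze.move[dir→south]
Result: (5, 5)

Step: maze.sense[dir→west]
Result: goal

Step: maze.move[dir→west]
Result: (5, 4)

Answer: (5, 4)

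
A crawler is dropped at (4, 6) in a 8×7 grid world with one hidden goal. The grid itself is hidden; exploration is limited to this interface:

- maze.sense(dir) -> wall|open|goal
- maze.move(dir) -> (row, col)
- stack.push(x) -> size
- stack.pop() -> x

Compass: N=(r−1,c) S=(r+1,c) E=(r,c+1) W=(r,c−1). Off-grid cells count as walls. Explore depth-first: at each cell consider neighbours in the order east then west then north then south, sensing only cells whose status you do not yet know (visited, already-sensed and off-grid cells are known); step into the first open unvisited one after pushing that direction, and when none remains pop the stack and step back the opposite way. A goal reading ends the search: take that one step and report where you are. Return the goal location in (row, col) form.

$ maze.sense dir=west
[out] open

$ stack.push x=west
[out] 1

$ maze.move dir=west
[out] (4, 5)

$ maze.sense dir=west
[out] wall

$ maze.sense dir=north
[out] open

$ stack.push x=north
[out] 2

$ maze.move dir=north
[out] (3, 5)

$ maze.sense dir=east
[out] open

$ stack.push x=east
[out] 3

$ maze.move dir=east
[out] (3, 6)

$ maze.sense dir=north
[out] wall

$ stack.pop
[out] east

$ maze.move dir=west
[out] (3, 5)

$ maze.sense dir=west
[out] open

$ stack.push x=west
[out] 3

$ maze.move dir=west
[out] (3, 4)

$ maze.sense dir=west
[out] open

$ stack.push x=west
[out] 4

$ maze.move dir=west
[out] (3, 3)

$ maze.sense dir=west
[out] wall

$ maze.sense dir=north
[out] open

$ stack.push x=north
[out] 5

$ maze.move dir=north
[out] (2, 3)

$ maze.sense dir=east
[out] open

$ stack.push x=east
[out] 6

$ maze.move dir=east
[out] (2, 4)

$ maze.sense dir=east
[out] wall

$ maze.sense dir=north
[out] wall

$ stack.pop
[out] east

$ maze.move dir=west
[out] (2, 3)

$ maze.sense dir=west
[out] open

$ stack.push x=west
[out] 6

$ maze.move dir=west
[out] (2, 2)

$ maze.sense dir=west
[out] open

$ stack.push x=west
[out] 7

$ maze.move dir=west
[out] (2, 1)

$ maze.sense dir=west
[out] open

$ stack.push x=west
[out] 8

$ maze.move dir=west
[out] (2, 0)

$ maze.sense dir=north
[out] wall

$ maze.sense dir=south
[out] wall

$ stack.pop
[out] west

$ maze.move dir=east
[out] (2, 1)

$ maze.sense dir=north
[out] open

$ stack.push x=north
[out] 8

$ maze.move dir=north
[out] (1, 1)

$ maze.sense dir=east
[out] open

$ stack.push x=east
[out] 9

$ maze.move dir=east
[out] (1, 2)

$ maze.sense dir=east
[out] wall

$ maze.sense dir=north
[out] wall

$ stack.pop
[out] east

$ maze.move dir=west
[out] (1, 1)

$ maze.sense dir=north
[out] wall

$ stack.pop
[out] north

$ maze.move dir=south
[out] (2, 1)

$ maze.sense dir=south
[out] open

$ stack.push x=south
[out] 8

$ maze.move dir=south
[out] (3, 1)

$ maze.sense dir=south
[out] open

$ stack.push x=south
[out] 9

$ maze.move dir=south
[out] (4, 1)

$ maze.sense dir=east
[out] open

$ stack.push x=east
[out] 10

$ maze.move dir=east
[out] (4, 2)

$ maze.sense dir=east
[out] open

$ stack.push x=east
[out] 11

$ maze.move dir=east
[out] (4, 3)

$ maze.sense dir=south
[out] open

$ stack.push x=south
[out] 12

$ maze.move dir=south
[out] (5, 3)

$ maze.sense dir=east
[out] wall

$ maze.sense dir=west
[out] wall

$ maze.sense dir=south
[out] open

$ stack.push x=south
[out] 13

$ maze.move dir=south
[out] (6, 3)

$ maze.sense dir=east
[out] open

$ stack.push x=east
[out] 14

$ maze.move dir=east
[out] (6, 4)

$ maze.sense dir=east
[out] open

$ stack.push x=east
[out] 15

$ maze.move dir=east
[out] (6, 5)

$ maze.sense dir=east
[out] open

$ stack.push x=east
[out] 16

$ maze.move dir=east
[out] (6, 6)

$ maze.sense dir=north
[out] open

$ stack.push x=north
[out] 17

$ maze.move dir=north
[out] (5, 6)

$ maze.sense dir=west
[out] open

$ stack.push x=west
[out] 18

$ maze.move dir=west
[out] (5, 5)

$ stack.pop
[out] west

$ maze.move dir=east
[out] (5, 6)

$ stack.pop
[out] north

$ maze.move dir=south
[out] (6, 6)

$ maze.sense dir=south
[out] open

$ stack.push x=south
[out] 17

$ maze.move dir=south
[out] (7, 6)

$ maze.sense dir=west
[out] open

$ stack.push x=west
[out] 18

$ maze.move dir=west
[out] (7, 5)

$ maze.sense dir=west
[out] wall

$ stack.pop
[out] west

$ maze.move dir=east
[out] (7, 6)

$ stack.pop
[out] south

$ maze.move dir=north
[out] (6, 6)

$ stack.pop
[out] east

$ maze.move dir=west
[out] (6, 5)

$ stack.pop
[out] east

$ maze.move dir=west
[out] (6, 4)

$ stack.pop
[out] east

$ maze.move dir=west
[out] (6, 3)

$ maze.sense dir=west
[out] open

$ stack.push x=west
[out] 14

$ maze.move dir=west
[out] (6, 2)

$ maze.sense dir=west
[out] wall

$ maze.sense dir=south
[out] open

$ stack.push x=south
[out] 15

$ maze.move dir=south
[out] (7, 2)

$ maze.sense dir=east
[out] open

$ stack.push x=east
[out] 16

$ maze.move dir=east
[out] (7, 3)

$ stack.pop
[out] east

$ maze.move dir=west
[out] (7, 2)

$ maze.sense dir=west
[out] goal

$ maze.move dir=west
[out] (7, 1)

Answer: (7, 1)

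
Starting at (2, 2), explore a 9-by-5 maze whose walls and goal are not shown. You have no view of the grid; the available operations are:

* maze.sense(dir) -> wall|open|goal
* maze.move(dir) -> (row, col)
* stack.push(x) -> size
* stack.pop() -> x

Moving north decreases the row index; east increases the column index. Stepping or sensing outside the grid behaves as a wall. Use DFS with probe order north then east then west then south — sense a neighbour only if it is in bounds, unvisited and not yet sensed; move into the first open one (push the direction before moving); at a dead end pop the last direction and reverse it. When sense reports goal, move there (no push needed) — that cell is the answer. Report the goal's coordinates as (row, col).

·→ maze.sense(dir→north)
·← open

·→ stack.push(x→north)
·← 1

·→ maze.move(dir→north)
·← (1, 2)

·→ maze.sense(dir→north)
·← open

·→ stack.push(x→north)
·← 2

·→ maze.move(dir→north)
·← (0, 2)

·→ maze.sense(dir→east)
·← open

·→ stack.push(x→east)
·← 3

·→ maze.move(dir→east)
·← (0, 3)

·→ maze.sense(dir→east)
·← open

·→ stack.push(x→east)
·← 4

·→ maze.move(dir→east)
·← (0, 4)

·→ maze.sense(dir→south)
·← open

·→ stack.push(x→south)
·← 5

·→ maze.move(dir→south)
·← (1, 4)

·→ maze.sense(dir→west)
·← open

·→ stack.push(x→west)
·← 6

·→ maze.move(dir→west)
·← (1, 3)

·→ maze.sense(dir→south)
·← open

·→ stack.push(x→south)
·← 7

·→ maze.move(dir→south)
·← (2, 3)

·→ maze.sense(dir→east)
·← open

·→ stack.push(x→east)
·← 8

·→ maze.move(dir→east)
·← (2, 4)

·→ maze.sense(dir→south)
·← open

·→ stack.push(x→south)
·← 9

·→ maze.move(dir→south)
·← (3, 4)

·→ maze.sense(dir→west)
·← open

·→ stack.push(x→west)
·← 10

·→ maze.move(dir→west)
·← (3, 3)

·→ maze.sense(dir→west)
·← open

·→ stack.push(x→west)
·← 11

·→ maze.move(dir→west)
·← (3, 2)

·→ maze.sense(dir→west)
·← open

·→ stack.push(x→west)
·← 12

·→ maze.move(dir→west)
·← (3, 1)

·→ maze.sense(dir→north)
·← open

·→ stack.push(x→north)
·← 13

·→ maze.move(dir→north)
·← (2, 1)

·→ maze.sense(dir→north)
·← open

·→ stack.push(x→north)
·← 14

·→ maze.move(dir→north)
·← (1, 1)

·→ maze.sense(dir→north)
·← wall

·→ maze.sense(dir→west)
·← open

·→ stack.push(x→west)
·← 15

·→ maze.move(dir→west)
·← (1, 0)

·→ maze.sense(dir→north)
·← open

·→ stack.push(x→north)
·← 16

·→ maze.move(dir→north)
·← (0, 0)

·→ stack.pop()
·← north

·→ maze.move(dir→south)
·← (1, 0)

·→ maze.sense(dir→south)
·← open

·→ stack.push(x→south)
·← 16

·→ maze.move(dir→south)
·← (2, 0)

·→ maze.sense(dir→south)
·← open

·→ stack.push(x→south)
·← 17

·→ maze.move(dir→south)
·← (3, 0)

·→ maze.sense(dir→south)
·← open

·→ stack.push(x→south)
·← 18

·→ maze.move(dir→south)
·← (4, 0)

·→ maze.sense(dir→east)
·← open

·→ stack.push(x→east)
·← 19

·→ maze.move(dir→east)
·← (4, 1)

·→ maze.sense(dir→east)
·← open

·→ stack.push(x→east)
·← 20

·→ maze.move(dir→east)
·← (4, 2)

·→ maze.sense(dir→east)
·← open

·→ stack.push(x→east)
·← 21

·→ maze.move(dir→east)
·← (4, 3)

·→ maze.sense(dir→east)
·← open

·→ stack.push(x→east)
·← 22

·→ maze.move(dir→east)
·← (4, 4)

·→ maze.sense(dir→south)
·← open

·→ stack.push(x→south)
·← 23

·→ maze.move(dir→south)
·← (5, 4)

·→ maze.sense(dir→west)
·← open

·→ stack.push(x→west)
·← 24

·→ maze.move(dir→west)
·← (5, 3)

·→ maze.sense(dir→west)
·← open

·→ stack.push(x→west)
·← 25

·→ maze.move(dir→west)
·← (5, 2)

·→ maze.sense(dir→west)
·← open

·→ stack.push(x→west)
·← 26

·→ maze.move(dir→west)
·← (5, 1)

·→ maze.sense(dir→west)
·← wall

·→ maze.sense(dir→south)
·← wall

·→ stack.pop()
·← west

·→ maze.move(dir→east)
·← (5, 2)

·→ maze.sense(dir→south)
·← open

·→ stack.push(x→south)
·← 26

·→ maze.move(dir→south)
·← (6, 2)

·→ maze.sense(dir→east)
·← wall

·→ maze.sense(dir→south)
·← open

·→ stack.push(x→south)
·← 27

·→ maze.move(dir→south)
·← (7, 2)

·→ maze.sense(dir→east)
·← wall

·→ maze.sense(dir→west)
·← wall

·→ maze.sense(dir→south)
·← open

·→ stack.push(x→south)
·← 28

·→ maze.move(dir→south)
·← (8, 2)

·→ maze.sense(dir→east)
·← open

·→ stack.push(x→east)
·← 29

·→ maze.move(dir→east)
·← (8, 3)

·→ maze.sense(dir→east)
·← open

·→ stack.push(x→east)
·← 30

·→ maze.move(dir→east)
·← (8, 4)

·→ maze.sense(dir→north)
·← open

·→ stack.push(x→north)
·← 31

·→ maze.move(dir→north)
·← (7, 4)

·→ maze.sense(dir→north)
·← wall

·→ stack.pop()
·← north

·→ maze.move(dir→south)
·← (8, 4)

·→ stack.pop()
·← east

·→ maze.move(dir→west)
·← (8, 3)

·→ stack.pop()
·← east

·→ maze.move(dir→west)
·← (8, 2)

·→ maze.sense(dir→west)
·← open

·→ stack.push(x→west)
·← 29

·→ maze.move(dir→west)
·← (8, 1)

·→ maze.sense(dir→west)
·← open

·→ stack.push(x→west)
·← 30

·→ maze.move(dir→west)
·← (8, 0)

·→ maze.sense(dir→north)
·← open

·→ stack.push(x→north)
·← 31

·→ maze.move(dir→north)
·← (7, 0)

·→ maze.sense(dir→north)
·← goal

·→ maze.move(dir→north)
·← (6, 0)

Answer: (6, 0)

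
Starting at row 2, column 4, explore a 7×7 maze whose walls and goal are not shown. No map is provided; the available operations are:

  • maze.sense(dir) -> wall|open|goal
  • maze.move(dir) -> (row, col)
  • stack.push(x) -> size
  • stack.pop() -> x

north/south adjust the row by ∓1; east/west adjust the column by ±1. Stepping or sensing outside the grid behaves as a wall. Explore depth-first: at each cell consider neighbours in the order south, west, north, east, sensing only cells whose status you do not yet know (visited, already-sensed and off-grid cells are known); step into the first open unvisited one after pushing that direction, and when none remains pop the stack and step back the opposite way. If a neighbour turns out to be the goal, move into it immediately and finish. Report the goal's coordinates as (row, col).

Then sense using dir='south', and get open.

I use push using x='south', which returns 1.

Next I call move using dir='south', and see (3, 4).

I use sense using dir='south', : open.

I try push using x='south', and see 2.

I invoke move using dir='south', and see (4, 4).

Calling sense using dir='south', which returns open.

I use push using x='south', and see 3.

I call move using dir='south', which returns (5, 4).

Then sense using dir='south', : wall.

I use sense using dir='west', and get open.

I run push using x='west', giving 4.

Calling move using dir='west', which returns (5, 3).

I use sense using dir='south', and see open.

Calling push using x='south', and observe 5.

I use move using dir='south', and get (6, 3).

Calling sense using dir='west', giving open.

Invoking push using x='west', → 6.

I call move using dir='west', giving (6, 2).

I run sense using dir='west', : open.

Next I call push using x='west', : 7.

Invoking move using dir='west', → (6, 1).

I invoke sense using dir='west', and get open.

Invoking push using x='west', : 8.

Next I call move using dir='west', → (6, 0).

I use sense using dir='north', → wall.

I invoke pop(), : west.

I run move using dir='east', which returns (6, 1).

I call sense using dir='north', : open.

Then push using x='north', : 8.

Invoking move using dir='north', and see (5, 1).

I invoke sense using dir='north', — result: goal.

Calling move using dir='north', and see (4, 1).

Answer: (4, 1)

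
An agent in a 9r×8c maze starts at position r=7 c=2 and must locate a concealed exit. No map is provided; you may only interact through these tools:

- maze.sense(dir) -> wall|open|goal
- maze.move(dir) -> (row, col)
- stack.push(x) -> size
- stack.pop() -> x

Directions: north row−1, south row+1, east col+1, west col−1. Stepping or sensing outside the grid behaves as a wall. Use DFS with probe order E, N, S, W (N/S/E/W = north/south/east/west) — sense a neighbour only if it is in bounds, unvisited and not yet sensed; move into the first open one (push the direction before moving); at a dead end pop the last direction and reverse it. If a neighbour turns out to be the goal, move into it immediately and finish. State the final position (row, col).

> sense dir→east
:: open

> push x→east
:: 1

> move dir→east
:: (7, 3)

> sense dir→east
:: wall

> sense dir→north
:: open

> push x→north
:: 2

> move dir→north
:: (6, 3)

> sense dir→east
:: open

> push x→east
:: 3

> move dir→east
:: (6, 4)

> sense dir→east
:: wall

> sense dir→north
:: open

> push x→north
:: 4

> move dir→north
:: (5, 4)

> sense dir→east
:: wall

> sense dir→north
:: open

> push x→north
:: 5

> move dir→north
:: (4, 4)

> sense dir→east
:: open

> push x→east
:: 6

> move dir→east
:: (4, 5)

> sense dir→east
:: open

> push x→east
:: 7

> move dir→east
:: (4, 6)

> sense dir→east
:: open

> push x→east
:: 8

> move dir→east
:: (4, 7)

> sense dir→north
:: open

> push x→north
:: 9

> move dir→north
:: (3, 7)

> sense dir→north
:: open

> push x→north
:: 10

> move dir→north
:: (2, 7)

> sense dir→north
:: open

> push x→north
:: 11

> move dir→north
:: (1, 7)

> sense dir→north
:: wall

> sense dir→west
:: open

> push x→west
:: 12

> move dir→west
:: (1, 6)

> sense dir→north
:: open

> push x→north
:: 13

> move dir→north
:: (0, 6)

> sense dir→west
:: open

> push x→west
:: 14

> move dir→west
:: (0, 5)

> sense dir→south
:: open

> push x→south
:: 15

> move dir→south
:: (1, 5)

> sense dir→south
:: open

> push x→south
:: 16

> move dir→south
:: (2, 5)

> sense dir→east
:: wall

> sense dir→south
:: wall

> sense dir→west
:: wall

> pop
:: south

> move dir→north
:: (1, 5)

> sense dir→west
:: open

> push x→west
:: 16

> move dir→west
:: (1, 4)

> sense dir→north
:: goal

> move dir→north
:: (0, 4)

Answer: (0, 4)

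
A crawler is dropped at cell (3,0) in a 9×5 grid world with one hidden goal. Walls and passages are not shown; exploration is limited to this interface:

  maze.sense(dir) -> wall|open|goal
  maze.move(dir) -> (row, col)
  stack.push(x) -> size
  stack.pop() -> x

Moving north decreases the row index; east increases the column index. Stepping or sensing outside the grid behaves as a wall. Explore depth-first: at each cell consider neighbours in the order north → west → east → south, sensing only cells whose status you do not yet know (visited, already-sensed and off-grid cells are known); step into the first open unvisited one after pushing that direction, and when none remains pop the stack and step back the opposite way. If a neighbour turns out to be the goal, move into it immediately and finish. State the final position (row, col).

$ sense dir=north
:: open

$ push x=north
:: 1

$ move dir=north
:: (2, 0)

$ sense dir=north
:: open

$ push x=north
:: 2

$ move dir=north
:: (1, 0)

$ sense dir=north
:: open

$ push x=north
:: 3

$ move dir=north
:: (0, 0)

$ sense dir=east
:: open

$ push x=east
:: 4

$ move dir=east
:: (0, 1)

$ sense dir=east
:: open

$ push x=east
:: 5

$ move dir=east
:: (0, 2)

$ sense dir=east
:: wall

$ sense dir=south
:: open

$ push x=south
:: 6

$ move dir=south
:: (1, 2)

$ sense dir=west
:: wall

$ sense dir=east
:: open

$ push x=east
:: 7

$ move dir=east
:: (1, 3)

$ sense dir=east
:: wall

$ sense dir=south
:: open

$ push x=south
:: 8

$ move dir=south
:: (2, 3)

$ sense dir=west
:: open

$ push x=west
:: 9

$ move dir=west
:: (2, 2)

$ sense dir=west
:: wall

$ sense dir=south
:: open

$ push x=south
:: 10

$ move dir=south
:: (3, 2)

$ sense dir=west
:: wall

$ sense dir=east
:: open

$ push x=east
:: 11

$ move dir=east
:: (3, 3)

$ sense dir=east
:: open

$ push x=east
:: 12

$ move dir=east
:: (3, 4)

$ sense dir=north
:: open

$ push x=north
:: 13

$ move dir=north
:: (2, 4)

$ pop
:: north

$ move dir=south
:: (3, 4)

$ sense dir=south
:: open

$ push x=south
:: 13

$ move dir=south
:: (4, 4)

$ sense dir=west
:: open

$ push x=west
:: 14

$ move dir=west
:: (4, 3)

$ sense dir=west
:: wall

$ sense dir=south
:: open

$ push x=south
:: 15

$ move dir=south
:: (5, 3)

$ sense dir=west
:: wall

$ sense dir=east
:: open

$ push x=east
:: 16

$ move dir=east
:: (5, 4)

$ sense dir=south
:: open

$ push x=south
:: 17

$ move dir=south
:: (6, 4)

$ sense dir=west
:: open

$ push x=west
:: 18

$ move dir=west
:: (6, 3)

$ sense dir=west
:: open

$ push x=west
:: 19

$ move dir=west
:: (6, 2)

$ sense dir=west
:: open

$ push x=west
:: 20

$ move dir=west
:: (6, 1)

$ sense dir=north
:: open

$ push x=north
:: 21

$ move dir=north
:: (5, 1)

$ sense dir=north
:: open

$ push x=north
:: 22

$ move dir=north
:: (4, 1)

$ sense dir=west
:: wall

$ pop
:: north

$ move dir=south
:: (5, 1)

$ sense dir=west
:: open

$ push x=west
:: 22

$ move dir=west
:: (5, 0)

$ sense dir=south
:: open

$ push x=south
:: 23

$ move dir=south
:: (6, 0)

$ sense dir=south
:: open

$ push x=south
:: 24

$ move dir=south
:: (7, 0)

$ sense dir=east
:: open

$ push x=east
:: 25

$ move dir=east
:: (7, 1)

$ sense dir=east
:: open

$ push x=east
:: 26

$ move dir=east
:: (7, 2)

$ sense dir=east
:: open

$ push x=east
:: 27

$ move dir=east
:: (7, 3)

$ sense dir=east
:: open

$ push x=east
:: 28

$ move dir=east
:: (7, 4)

$ sense dir=south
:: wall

$ pop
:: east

$ move dir=west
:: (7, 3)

$ sense dir=south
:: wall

$ pop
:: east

$ move dir=west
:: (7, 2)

$ sense dir=south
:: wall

$ pop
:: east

$ move dir=west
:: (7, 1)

$ sense dir=south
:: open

$ push x=south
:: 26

$ move dir=south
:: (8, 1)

$ sense dir=west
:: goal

$ move dir=west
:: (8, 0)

Answer: (8, 0)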